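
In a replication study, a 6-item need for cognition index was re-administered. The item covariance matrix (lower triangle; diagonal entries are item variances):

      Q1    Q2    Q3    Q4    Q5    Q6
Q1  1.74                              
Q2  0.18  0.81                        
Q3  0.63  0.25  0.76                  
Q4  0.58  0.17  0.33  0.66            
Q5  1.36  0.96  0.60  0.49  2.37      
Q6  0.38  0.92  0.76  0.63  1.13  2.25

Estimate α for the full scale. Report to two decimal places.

Σσ²ᵢ = 1.74 + 0.81 + 0.76 + 0.66 + 2.37 + 2.25 = 8.59
Σ_{i<j} σ_ij = 9.37
σ²_T = 8.59 + 2 × 9.37 = 27.33
α = (k/(k−1))·(1 − Σσ²ᵢ/σ²_T) = (6/5)·(1 − 8.59/27.33) = 0.82

α = 0.82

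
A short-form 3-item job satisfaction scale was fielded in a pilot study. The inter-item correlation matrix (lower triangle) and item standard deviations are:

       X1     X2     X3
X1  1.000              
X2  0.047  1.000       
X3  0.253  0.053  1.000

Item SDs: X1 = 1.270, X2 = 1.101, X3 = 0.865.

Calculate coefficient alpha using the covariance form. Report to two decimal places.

Σσ²ᵢ = 1.270² + 1.101² + 0.865² = 3.5733
Covariances σ_ij = r_ij · s_i · s_j:
  σ(X1,X2) = 0.047 × 1.270 × 1.101 = 0.0657
  σ(X1,X3) = 0.253 × 1.270 × 0.865 = 0.2779
  σ(X2,X3) = 0.053 × 1.101 × 0.865 = 0.0505
σ²_T = Σσ²ᵢ + 2·Σσ_ij = 3.5733 + 2 × 0.3941 = 4.3615
α = (3/2)·(1 − 3.5733/4.3615) = 0.27

coefficient alpha = 0.27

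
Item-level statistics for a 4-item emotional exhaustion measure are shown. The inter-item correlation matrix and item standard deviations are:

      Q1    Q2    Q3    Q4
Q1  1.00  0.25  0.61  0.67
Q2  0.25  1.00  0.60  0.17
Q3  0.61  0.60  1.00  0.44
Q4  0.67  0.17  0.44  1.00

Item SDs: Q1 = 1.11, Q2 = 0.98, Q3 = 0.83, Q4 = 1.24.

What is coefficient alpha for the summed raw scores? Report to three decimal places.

α = 0.757

Σσ²ᵢ = 1.11² + 0.98² + 0.83² + 1.24² = 4.4190
Covariances σ_ij = r_ij · s_i · s_j:
  σ(Q1,Q2) = 0.25 × 1.11 × 0.98 = 0.2720
  σ(Q1,Q3) = 0.61 × 1.11 × 0.83 = 0.5620
  σ(Q1,Q4) = 0.67 × 1.11 × 1.24 = 0.9222
  σ(Q2,Q3) = 0.60 × 0.98 × 0.83 = 0.4880
  σ(Q2,Q4) = 0.17 × 0.98 × 1.24 = 0.2066
  σ(Q3,Q4) = 0.44 × 0.83 × 1.24 = 0.4528
σ²_T = Σσ²ᵢ + 2·Σσ_ij = 4.4190 + 2 × 2.9036 = 10.2262
α = (4/3)·(1 − 4.4190/10.2262) = 0.757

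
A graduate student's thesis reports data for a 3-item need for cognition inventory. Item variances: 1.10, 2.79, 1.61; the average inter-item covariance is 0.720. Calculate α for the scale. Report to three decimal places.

Σσ²ᵢ = 1.10 + 2.79 + 1.61 = 5.50
Sum of the 3 distinct covariances = 3 × 0.720 = 2.160
σ²_T = Σσ²ᵢ + 2·Σcov = 5.50 + 2 × 2.160 = 9.820
α = (3/2)·(1 − 5.50/9.820) = 0.660

α = 0.660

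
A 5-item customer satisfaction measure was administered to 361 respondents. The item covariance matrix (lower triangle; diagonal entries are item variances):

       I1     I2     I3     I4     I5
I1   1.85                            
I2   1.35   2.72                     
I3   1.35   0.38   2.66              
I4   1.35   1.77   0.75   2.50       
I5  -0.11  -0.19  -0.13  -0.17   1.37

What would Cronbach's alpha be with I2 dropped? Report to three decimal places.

Remaining items: I1, I3, I4, I5 (k = 4).
Σσᵢ² = 1.85 + 2.66 + 2.50 + 1.37 = 8.38
σ²_T = 8.38 + 2 × 3.04 = 14.46
α (item deleted) = (4/3)·(1 − 8.38/14.46) = 0.561

α = 0.561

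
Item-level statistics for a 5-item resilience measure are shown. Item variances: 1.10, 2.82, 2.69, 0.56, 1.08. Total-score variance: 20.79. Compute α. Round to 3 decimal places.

Σσᵢ² = 1.10 + 2.82 + 2.69 + 0.56 + 1.08 = 8.25
α = (k/(k−1))·(1 − Σσᵢ²/σ²_total) = (5/4)·(1 − 8.25/20.79) = 0.754

α = 0.754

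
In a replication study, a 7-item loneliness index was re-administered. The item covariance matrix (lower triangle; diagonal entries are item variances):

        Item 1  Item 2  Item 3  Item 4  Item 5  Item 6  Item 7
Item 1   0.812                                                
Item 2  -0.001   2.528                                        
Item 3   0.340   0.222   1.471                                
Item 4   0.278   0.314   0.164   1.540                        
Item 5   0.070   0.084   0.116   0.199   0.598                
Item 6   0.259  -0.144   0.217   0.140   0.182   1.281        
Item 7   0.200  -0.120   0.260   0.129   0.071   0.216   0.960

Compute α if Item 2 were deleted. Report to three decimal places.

Remaining items: Item 1, Item 3, Item 4, Item 5, Item 6, Item 7 (k = 6).
ΣVar(i) = 0.812 + 1.471 + 1.540 + 0.598 + 1.281 + 0.960 = 6.662
Var(T) = 6.662 + 2 × 2.841 = 12.344
α (item deleted) = (6/5)·(1 − 6.662/12.344) = 0.552

α = 0.552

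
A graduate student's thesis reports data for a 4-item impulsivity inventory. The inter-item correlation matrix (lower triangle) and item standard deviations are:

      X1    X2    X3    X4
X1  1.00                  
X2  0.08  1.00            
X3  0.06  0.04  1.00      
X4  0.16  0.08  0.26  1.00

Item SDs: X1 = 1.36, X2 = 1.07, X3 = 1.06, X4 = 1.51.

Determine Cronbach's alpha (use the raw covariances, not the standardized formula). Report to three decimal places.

Σσ²ᵢ = 1.36² + 1.07² + 1.06² + 1.51² = 6.3982
Covariances σ_ij = r_ij · s_i · s_j:
  σ(X1,X2) = 0.08 × 1.36 × 1.07 = 0.1164
  σ(X1,X3) = 0.06 × 1.36 × 1.06 = 0.0865
  σ(X1,X4) = 0.16 × 1.36 × 1.51 = 0.3286
  σ(X2,X3) = 0.04 × 1.07 × 1.06 = 0.0454
  σ(X2,X4) = 0.08 × 1.07 × 1.51 = 0.1293
  σ(X3,X4) = 0.26 × 1.06 × 1.51 = 0.4162
σ²_T = Σσ²ᵢ + 2·Σσ_ij = 6.3982 + 2 × 1.1224 = 8.6430
α = (4/3)·(1 − 6.3982/8.6430) = 0.346

Cronbach's alpha = 0.346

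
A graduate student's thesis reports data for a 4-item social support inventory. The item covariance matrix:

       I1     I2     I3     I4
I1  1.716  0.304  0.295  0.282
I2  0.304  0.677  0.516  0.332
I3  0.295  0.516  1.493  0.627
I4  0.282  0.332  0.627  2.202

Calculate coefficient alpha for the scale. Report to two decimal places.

coefficient alpha = 0.58

ΣVar(i) = 1.716 + 0.677 + 1.493 + 2.202 = 6.088
Sum of off-diagonal covariances = 2.356
σ²_total = 6.088 + 2 × 2.356 = 10.800
α = (k/(k−1))·(1 − ΣVar(i)/σ²_total) = (4/3)·(1 − 6.088/10.800) = 0.58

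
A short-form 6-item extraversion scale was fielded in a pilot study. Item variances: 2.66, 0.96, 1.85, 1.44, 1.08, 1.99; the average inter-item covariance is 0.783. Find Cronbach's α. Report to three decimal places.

Σσ²ᵢ = 2.66 + 0.96 + 1.85 + 1.44 + 1.08 + 1.99 = 9.98
Sum of the 15 distinct covariances = 15 × 0.783 = 11.745
total variance = Σσ²ᵢ + 2·Σcov = 9.98 + 2 × 11.745 = 33.470
α = (6/5)·(1 − 9.98/33.470) = 0.842

α = 0.842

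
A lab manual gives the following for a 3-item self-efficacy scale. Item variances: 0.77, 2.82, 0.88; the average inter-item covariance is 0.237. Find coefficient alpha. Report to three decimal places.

ΣVar(i) = 0.77 + 2.82 + 0.88 = 4.47
Sum of the 3 distinct covariances = 3 × 0.237 = 0.711
σ²_T = ΣVar(i) + 2·Σcov = 4.47 + 2 × 0.711 = 5.892
α = (3/2)·(1 − 4.47/5.892) = 0.362

α = 0.362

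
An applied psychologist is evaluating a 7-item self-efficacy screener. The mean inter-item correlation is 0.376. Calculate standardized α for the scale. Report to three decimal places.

Standardized α = k·r̄ / (1 + (k−1)·r̄) = 7 × 0.376 / (1 + 6 × 0.376)
  = 2.6320 / 3.2560 = 0.808

standardized α = 0.808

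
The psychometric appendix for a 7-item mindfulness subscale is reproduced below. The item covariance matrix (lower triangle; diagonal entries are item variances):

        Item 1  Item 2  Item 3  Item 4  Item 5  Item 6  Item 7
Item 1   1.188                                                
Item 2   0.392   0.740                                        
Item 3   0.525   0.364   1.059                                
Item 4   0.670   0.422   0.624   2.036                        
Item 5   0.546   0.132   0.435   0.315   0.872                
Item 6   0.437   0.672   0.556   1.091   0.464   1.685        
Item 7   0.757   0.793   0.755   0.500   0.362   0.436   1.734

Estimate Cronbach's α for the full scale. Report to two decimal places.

Cronbach's α = 0.83

Σσᵢ² = 1.188 + 0.740 + 1.059 + 2.036 + 0.872 + 1.685 + 1.734 = 9.314
Σ_{i<j} σ_ij = 11.248
Var(T) = 9.314 + 2 × 11.248 = 31.810
α = (k/(k−1))·(1 − Σσᵢ²/Var(T)) = (7/6)·(1 − 9.314/31.810) = 0.83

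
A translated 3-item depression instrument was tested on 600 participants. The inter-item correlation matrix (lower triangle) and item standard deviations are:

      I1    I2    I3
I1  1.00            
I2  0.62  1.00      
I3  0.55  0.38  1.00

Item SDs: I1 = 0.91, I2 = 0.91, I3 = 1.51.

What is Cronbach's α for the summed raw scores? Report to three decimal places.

Cronbach's α = 0.715

Σσ²ᵢ = 0.91² + 0.91² + 1.51² = 3.9363
Covariances σ_ij = r_ij · s_i · s_j:
  σ(I1,I2) = 0.62 × 0.91 × 0.91 = 0.5134
  σ(I1,I3) = 0.55 × 0.91 × 1.51 = 0.7558
  σ(I2,I3) = 0.38 × 0.91 × 1.51 = 0.5222
σ²_T = Σσ²ᵢ + 2·Σσ_ij = 3.9363 + 2 × 1.7914 = 7.5191
α = (3/2)·(1 − 3.9363/7.5191) = 0.715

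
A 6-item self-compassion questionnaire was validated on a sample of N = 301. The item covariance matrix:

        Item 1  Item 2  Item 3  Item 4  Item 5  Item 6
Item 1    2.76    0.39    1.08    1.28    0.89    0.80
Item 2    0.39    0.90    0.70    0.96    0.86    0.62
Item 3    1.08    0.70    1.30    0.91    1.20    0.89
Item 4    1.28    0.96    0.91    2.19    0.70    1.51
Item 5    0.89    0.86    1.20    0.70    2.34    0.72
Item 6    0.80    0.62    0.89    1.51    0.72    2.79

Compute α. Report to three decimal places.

α = 0.825

Σσ²ᵢ = 2.76 + 0.90 + 1.30 + 2.19 + 2.34 + 2.79 = 12.28
Sum of off-diagonal covariances = 13.51
σ²_T = 12.28 + 2 × 13.51 = 39.30
α = (k/(k−1))·(1 − Σσ²ᵢ/σ²_T) = (6/5)·(1 − 12.28/39.30) = 0.825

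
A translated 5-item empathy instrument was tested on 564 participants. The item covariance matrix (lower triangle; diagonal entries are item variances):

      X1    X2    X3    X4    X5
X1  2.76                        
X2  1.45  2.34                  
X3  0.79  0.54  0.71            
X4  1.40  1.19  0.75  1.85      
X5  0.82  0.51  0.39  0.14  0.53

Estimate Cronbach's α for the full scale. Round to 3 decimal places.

α = 0.826

Σσᵢ² = 2.76 + 2.34 + 0.71 + 1.85 + 0.53 = 8.19
Sum of off-diagonal covariances = 7.98
Var(T) = 8.19 + 2 × 7.98 = 24.15
α = (k/(k−1))·(1 − Σσᵢ²/Var(T)) = (5/4)·(1 − 8.19/24.15) = 0.826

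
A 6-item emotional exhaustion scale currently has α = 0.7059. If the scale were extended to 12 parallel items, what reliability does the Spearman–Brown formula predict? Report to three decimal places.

predicted reliability = 0.828

Length factor m = 12/6 = 2.0000
α' = m·α / (1 + (m−1)·α)
   = 12/6 × 0.7059 / (1 + (12/6 − 1) × 0.7059)
   = 1.4118 / 1.7059 = 0.828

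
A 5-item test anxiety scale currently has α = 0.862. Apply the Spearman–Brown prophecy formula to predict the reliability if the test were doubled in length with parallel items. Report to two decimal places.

Length factor m = 2
α' = m·α / (1 + (m−1)·α)
   = 2 × 0.862 / (1 + (2 − 1) × 0.862)
   = 1.7240 / 1.8620 = 0.93

predicted reliability = 0.93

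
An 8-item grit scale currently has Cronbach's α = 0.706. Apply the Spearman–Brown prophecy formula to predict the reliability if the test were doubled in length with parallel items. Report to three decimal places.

predicted reliability = 0.828

Length factor m = 2
α' = m·α / (1 + (m−1)·α)
   = 2 × 0.706 / (1 + (2 − 1) × 0.706)
   = 1.4120 / 1.7060 = 0.828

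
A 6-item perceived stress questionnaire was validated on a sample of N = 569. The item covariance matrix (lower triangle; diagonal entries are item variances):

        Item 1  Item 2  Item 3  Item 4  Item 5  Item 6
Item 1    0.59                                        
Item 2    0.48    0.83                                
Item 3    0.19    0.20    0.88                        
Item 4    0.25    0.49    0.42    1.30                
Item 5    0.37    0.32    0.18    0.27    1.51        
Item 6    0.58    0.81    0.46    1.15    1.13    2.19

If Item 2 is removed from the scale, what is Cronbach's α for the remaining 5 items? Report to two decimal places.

Cronbach's α = 0.76

Remaining items: Item 1, Item 3, Item 4, Item 5, Item 6 (k = 5).
Σσᵢ² = 0.59 + 0.88 + 1.30 + 1.51 + 2.19 = 6.47
total variance = 6.47 + 2 × 5.00 = 16.47
α (item deleted) = (5/4)·(1 − 6.47/16.47) = 0.76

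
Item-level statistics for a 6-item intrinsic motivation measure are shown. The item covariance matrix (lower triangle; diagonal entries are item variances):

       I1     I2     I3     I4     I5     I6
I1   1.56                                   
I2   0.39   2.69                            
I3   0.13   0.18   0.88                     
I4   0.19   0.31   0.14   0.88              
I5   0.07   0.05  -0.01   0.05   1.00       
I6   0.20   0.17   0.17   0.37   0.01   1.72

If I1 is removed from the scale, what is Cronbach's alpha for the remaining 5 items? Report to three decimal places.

α = 0.358

Remaining items: I2, I3, I4, I5, I6 (k = 5).
Σσᵢ² = 2.69 + 0.88 + 0.88 + 1.00 + 1.72 = 7.17
Var(T) = 7.17 + 2 × 1.44 = 10.05
α (item deleted) = (5/4)·(1 − 7.17/10.05) = 0.358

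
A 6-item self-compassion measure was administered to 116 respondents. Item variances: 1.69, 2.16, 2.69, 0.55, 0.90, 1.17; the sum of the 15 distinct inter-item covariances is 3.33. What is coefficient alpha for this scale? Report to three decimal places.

Σσᵢ² = 1.69 + 2.16 + 2.69 + 0.55 + 0.90 + 1.17 = 9.16
Sum of distinct covariances = 3.33
Var(T) = Σσᵢ² + 2·Σcov = 9.16 + 2 × 3.33 = 15.82
α = (6/5)·(1 − 9.16/15.82) = 0.505

α = 0.505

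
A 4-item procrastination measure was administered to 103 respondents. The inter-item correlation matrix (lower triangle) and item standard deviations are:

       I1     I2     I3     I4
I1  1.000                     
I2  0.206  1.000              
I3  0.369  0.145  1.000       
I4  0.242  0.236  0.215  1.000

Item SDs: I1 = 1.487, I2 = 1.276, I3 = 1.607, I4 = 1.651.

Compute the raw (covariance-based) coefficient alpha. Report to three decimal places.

coefficient alpha = 0.552

Σσ²ᵢ = 1.487² + 1.276² + 1.607² + 1.651² = 9.1476
Covariances σ_ij = r_ij · s_i · s_j:
  σ(I1,I2) = 0.206 × 1.487 × 1.276 = 0.3909
  σ(I1,I3) = 0.369 × 1.487 × 1.607 = 0.8818
  σ(I1,I4) = 0.242 × 1.487 × 1.651 = 0.5941
  σ(I2,I3) = 0.145 × 1.276 × 1.607 = 0.2973
  σ(I2,I4) = 0.236 × 1.276 × 1.651 = 0.4972
  σ(I3,I4) = 0.215 × 1.607 × 1.651 = 0.5704
σ²_T = Σσ²ᵢ + 2·Σσ_ij = 9.1476 + 2 × 3.2317 = 15.6110
α = (4/3)·(1 − 9.1476/15.6110) = 0.552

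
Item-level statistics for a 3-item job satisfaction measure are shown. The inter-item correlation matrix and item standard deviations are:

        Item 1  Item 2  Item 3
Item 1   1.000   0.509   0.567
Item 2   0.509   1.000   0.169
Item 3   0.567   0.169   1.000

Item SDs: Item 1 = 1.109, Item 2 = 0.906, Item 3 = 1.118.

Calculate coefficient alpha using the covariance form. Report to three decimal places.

Σσ²ᵢ = 1.109² + 0.906² + 1.118² = 3.3006
Covariances σ_ij = r_ij · s_i · s_j:
  σ(Item 1,Item 2) = 0.509 × 1.109 × 0.906 = 0.5114
  σ(Item 1,Item 3) = 0.567 × 1.109 × 1.118 = 0.7030
  σ(Item 2,Item 3) = 0.169 × 0.906 × 1.118 = 0.1712
σ²_T = Σσ²ᵢ + 2·Σσ_ij = 3.3006 + 2 × 1.3856 = 6.0718
α = (3/2)·(1 − 3.3006/6.0718) = 0.685

α = 0.685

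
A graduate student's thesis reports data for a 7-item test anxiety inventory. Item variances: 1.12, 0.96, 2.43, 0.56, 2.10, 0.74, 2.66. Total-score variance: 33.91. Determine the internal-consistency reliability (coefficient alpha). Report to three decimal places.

Σσ²ᵢ = 1.12 + 0.96 + 2.43 + 0.56 + 2.10 + 0.74 + 2.66 = 10.57
α = (k/(k−1))·(1 − Σσ²ᵢ/σ²_total) = (7/6)·(1 − 10.57/33.91) = 0.803

coefficient alpha = 0.803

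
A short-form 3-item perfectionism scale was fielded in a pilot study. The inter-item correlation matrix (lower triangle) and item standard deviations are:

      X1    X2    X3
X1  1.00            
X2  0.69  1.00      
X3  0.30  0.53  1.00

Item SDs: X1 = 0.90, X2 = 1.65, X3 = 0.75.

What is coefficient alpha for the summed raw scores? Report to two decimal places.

coefficient alpha = 0.72

Σσ²ᵢ = 0.90² + 1.65² + 0.75² = 4.0950
Covariances σ_ij = r_ij · s_i · s_j:
  σ(X1,X2) = 0.69 × 0.90 × 1.65 = 1.0246
  σ(X1,X3) = 0.30 × 0.90 × 0.75 = 0.2025
  σ(X2,X3) = 0.53 × 1.65 × 0.75 = 0.6559
σ²_T = Σσ²ᵢ + 2·Σσ_ij = 4.0950 + 2 × 1.8830 = 7.8610
α = (3/2)·(1 − 4.0950/7.8610) = 0.72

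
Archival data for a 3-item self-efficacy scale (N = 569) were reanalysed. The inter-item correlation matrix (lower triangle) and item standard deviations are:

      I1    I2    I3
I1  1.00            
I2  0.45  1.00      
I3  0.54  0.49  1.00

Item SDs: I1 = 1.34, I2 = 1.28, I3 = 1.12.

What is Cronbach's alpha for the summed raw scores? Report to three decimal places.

α = 0.740

Σσ²ᵢ = 1.34² + 1.28² + 1.12² = 4.6884
Covariances σ_ij = r_ij · s_i · s_j:
  σ(I1,I2) = 0.45 × 1.34 × 1.28 = 0.7718
  σ(I1,I3) = 0.54 × 1.34 × 1.12 = 0.8104
  σ(I2,I3) = 0.49 × 1.28 × 1.12 = 0.7025
σ²_T = Σσ²ᵢ + 2·Σσ_ij = 4.6884 + 2 × 2.2847 = 9.2578
α = (3/2)·(1 − 4.6884/9.2578) = 0.740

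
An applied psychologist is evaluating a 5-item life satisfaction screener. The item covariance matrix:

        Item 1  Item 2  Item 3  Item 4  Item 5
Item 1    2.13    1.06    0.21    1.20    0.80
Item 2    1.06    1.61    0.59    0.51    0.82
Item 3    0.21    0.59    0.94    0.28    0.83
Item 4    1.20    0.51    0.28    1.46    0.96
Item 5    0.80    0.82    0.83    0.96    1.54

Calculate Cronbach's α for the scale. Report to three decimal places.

sum of item variances = 2.13 + 1.61 + 0.94 + 1.46 + 1.54 = 7.68
Sum of off-diagonal covariances = 7.26
total variance = 7.68 + 2 × 7.26 = 22.20
α = (k/(k−1))·(1 − sum of item variances/total variance) = (5/4)·(1 − 7.68/22.20) = 0.818

Cronbach's α = 0.818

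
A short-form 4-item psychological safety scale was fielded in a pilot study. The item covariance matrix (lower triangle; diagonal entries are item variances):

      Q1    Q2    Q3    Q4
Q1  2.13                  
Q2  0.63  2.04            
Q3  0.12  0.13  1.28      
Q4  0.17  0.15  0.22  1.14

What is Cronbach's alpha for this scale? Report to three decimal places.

Σσ²ᵢ = 2.13 + 2.04 + 1.28 + 1.14 = 6.59
Σ_{i<j} σ_ij = 1.42
σ²_total = 6.59 + 2 × 1.42 = 9.43
α = (k/(k−1))·(1 − Σσ²ᵢ/σ²_total) = (4/3)·(1 − 6.59/9.43) = 0.402

α = 0.402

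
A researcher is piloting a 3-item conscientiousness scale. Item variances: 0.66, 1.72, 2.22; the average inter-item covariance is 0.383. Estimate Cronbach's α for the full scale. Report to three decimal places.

ΣVar(i) = 0.66 + 1.72 + 2.22 = 4.60
Sum of the 3 distinct covariances = 3 × 0.383 = 1.149
total variance = ΣVar(i) + 2·Σcov = 4.60 + 2 × 1.149 = 6.898
α = (3/2)·(1 − 4.60/6.898) = 0.500

α = 0.500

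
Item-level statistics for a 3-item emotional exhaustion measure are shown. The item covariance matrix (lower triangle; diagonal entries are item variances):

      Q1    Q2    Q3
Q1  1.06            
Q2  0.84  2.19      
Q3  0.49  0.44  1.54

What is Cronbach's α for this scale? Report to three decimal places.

Σσ²ᵢ = 1.06 + 2.19 + 1.54 = 4.79
Sum of the distinct covariances = 1.77
total variance = 4.79 + 2 × 1.77 = 8.33
α = (k/(k−1))·(1 − Σσ²ᵢ/total variance) = (3/2)·(1 − 4.79/8.33) = 0.637

Cronbach's α = 0.637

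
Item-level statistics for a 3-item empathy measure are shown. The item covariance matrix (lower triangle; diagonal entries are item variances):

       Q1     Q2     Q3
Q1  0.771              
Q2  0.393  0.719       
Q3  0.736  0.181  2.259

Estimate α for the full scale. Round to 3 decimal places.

α = 0.617

Σσᵢ² = 0.771 + 0.719 + 2.259 = 3.749
Σ_{i<j} σ_ij = 1.310
σ²_total = 3.749 + 2 × 1.310 = 6.369
α = (k/(k−1))·(1 − Σσᵢ²/σ²_total) = (3/2)·(1 − 3.749/6.369) = 0.617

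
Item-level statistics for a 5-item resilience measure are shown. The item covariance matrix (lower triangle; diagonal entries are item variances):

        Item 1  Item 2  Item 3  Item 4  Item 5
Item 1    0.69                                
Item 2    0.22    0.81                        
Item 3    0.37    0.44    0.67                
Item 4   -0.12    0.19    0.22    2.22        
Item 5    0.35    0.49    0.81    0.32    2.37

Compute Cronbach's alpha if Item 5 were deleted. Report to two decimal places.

Remaining items: Item 1, Item 2, Item 3, Item 4 (k = 4).
Σσ²ᵢ = 0.69 + 0.81 + 0.67 + 2.22 = 4.39
Var(T) = 4.39 + 2 × 1.32 = 7.03
α (item deleted) = (4/3)·(1 − 4.39/7.03) = 0.50

α = 0.50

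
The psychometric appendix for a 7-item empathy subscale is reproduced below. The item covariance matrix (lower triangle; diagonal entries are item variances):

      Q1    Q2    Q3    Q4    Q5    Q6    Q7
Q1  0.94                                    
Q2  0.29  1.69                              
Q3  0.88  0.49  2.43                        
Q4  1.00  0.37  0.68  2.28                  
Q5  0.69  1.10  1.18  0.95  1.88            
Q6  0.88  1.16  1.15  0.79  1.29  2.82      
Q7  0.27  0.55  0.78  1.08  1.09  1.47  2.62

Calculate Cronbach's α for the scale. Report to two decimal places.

sum of item variances = 0.94 + 1.69 + 2.43 + 2.28 + 1.88 + 2.82 + 2.62 = 14.66
Sum of off-diagonal covariances = 18.14
σ²_T = 14.66 + 2 × 18.14 = 50.94
α = (k/(k−1))·(1 − sum of item variances/σ²_T) = (7/6)·(1 − 14.66/50.94) = 0.83

α = 0.83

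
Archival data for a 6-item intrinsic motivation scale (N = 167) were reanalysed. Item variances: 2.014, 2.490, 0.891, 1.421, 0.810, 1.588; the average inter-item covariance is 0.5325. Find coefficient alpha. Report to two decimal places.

Σσ²ᵢ = 2.014 + 2.490 + 0.891 + 1.421 + 0.810 + 1.588 = 9.214
Sum of the 15 distinct covariances = 15 × 0.5325 = 7.9875
σ²_total = Σσ²ᵢ + 2·Σcov = 9.214 + 2 × 7.9875 = 25.1890
α = (6/5)·(1 − 9.214/25.1890) = 0.76

α = 0.76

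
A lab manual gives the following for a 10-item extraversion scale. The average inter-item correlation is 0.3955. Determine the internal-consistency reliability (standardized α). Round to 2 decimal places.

Standardized α = k·r̄ / (1 + (k−1)·r̄) = 10 × 0.3955 / (1 + 9 × 0.3955)
  = 3.9550 / 4.5595 = 0.87

standardized α = 0.87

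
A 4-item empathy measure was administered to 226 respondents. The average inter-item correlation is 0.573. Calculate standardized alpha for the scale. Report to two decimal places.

Standardized α = k·r̄ / (1 + (k−1)·r̄) = 4 × 0.573 / (1 + 3 × 0.573)
  = 2.2920 / 2.7190 = 0.84

α = 0.84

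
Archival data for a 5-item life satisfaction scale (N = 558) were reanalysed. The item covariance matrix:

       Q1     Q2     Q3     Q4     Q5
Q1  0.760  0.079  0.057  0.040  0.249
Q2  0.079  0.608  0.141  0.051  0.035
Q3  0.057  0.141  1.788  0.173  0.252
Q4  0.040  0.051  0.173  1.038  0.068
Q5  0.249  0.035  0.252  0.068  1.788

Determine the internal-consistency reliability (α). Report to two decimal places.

Σσᵢ² = 0.760 + 0.608 + 1.788 + 1.038 + 1.788 = 5.982
Σ_{i<j} σ_ij = 1.145
total variance = 5.982 + 2 × 1.145 = 8.272
α = (k/(k−1))·(1 − Σσᵢ²/total variance) = (5/4)·(1 − 5.982/8.272) = 0.35

α = 0.35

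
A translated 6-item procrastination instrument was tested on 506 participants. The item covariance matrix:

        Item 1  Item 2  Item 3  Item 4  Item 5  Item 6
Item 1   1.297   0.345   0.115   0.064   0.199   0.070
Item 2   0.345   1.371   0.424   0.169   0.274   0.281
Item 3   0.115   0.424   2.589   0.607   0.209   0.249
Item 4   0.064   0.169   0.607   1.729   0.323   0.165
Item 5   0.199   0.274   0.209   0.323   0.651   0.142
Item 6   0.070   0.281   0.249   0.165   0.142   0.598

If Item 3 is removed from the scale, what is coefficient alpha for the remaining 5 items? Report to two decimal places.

coefficient alpha = 0.52

Remaining items: Item 1, Item 2, Item 4, Item 5, Item 6 (k = 5).
ΣVar(i) = 1.297 + 1.371 + 1.729 + 0.651 + 0.598 = 5.646
total variance = 5.646 + 2 × 2.032 = 9.710
α (item deleted) = (5/4)·(1 − 5.646/9.710) = 0.52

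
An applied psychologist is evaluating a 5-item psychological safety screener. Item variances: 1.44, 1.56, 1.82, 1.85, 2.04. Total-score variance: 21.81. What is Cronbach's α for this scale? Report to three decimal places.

α = 0.751

Σσᵢ² = 1.44 + 1.56 + 1.82 + 1.85 + 2.04 = 8.71
α = (k/(k−1))·(1 − Σσᵢ²/σ²_T) = (5/4)·(1 − 8.71/21.81) = 0.751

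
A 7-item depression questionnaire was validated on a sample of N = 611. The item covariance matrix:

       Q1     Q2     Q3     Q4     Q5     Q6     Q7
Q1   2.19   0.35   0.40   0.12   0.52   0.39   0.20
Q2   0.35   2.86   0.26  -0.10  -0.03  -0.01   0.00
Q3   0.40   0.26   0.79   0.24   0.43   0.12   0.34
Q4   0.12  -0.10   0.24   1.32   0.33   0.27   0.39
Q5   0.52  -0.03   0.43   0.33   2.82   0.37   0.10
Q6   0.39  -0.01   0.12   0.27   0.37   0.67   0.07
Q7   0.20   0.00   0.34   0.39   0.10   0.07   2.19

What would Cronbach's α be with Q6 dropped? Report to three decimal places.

Remaining items: Q1, Q2, Q3, Q4, Q5, Q7 (k = 6).
sum of item variances = 2.19 + 2.86 + 0.79 + 1.32 + 2.82 + 2.19 = 12.17
σ²_T = 12.17 + 2 × 3.55 = 19.27
α (item deleted) = (6/5)·(1 − 12.17/19.27) = 0.442

α = 0.442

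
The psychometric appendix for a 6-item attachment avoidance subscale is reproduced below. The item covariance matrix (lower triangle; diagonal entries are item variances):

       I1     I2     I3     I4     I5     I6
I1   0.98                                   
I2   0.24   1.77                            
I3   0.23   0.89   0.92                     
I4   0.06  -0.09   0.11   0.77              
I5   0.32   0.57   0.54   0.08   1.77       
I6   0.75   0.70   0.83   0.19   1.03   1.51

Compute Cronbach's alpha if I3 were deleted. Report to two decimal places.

Remaining items: I1, I2, I4, I5, I6 (k = 5).
sum of item variances = 0.98 + 1.77 + 0.77 + 1.77 + 1.51 = 6.80
total variance = 6.80 + 2 × 3.85 = 14.50
α (item deleted) = (5/4)·(1 − 6.80/14.50) = 0.66

Cronbach's alpha = 0.66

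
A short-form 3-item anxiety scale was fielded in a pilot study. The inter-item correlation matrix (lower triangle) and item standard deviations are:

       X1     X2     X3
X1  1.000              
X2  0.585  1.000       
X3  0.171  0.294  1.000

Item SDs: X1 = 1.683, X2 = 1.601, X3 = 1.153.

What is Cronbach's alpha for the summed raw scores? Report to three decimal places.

α = 0.632

Σσ²ᵢ = 1.683² + 1.601² + 1.153² = 6.7251
Covariances σ_ij = r_ij · s_i · s_j:
  σ(X1,X2) = 0.585 × 1.683 × 1.601 = 1.5763
  σ(X1,X3) = 0.171 × 1.683 × 1.153 = 0.3318
  σ(X2,X3) = 0.294 × 1.601 × 1.153 = 0.5427
σ²_T = Σσ²ᵢ + 2·Σσ_ij = 6.7251 + 2 × 2.4508 = 11.6267
α = (3/2)·(1 − 6.7251/11.6267) = 0.632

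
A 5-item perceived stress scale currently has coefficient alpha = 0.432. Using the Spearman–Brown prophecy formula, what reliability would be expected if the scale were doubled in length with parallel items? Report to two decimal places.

Length factor m = 2
α' = m·α / (1 + (m−1)·α)
   = 2 × 0.432 / (1 + (2 − 1) × 0.432)
   = 0.8640 / 1.4320 = 0.60

predicted reliability = 0.60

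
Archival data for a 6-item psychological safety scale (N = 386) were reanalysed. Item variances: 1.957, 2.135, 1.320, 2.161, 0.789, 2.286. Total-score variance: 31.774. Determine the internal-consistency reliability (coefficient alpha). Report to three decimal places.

Σσᵢ² = 1.957 + 2.135 + 1.320 + 2.161 + 0.789 + 2.286 = 10.648
α = (k/(k−1))·(1 − Σσᵢ²/Var(T)) = (6/5)·(1 − 10.648/31.774) = 0.798

α = 0.798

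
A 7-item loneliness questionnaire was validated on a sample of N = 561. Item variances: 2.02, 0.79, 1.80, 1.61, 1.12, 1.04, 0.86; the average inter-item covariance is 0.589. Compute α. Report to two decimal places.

α = 0.85

ΣVar(i) = 2.02 + 0.79 + 1.80 + 1.61 + 1.12 + 1.04 + 0.86 = 9.24
Sum of the 21 distinct covariances = 21 × 0.589 = 12.369
σ²_total = ΣVar(i) + 2·Σcov = 9.24 + 2 × 12.369 = 33.978
α = (7/6)·(1 − 9.24/33.978) = 0.85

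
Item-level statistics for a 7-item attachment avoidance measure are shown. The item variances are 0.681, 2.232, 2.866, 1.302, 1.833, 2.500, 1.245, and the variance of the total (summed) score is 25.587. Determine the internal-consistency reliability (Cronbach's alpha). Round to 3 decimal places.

Σσ²ᵢ = 0.681 + 2.232 + 2.866 + 1.302 + 1.833 + 2.500 + 1.245 = 12.659
α = (k/(k−1))·(1 − Σσ²ᵢ/σ²_T) = (7/6)·(1 − 12.659/25.587) = 0.589

Cronbach's alpha = 0.589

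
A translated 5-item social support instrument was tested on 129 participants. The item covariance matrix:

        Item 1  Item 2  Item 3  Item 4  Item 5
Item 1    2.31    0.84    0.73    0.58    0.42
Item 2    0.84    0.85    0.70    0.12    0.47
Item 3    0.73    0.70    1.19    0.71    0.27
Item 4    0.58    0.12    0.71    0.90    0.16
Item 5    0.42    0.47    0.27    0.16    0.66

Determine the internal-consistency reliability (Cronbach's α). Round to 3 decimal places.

Cronbach's α = 0.786

sum of item variances = 2.31 + 0.85 + 1.19 + 0.90 + 0.66 = 5.91
Σ_{i<j} σ_ij = 5.00
total variance = 5.91 + 2 × 5.00 = 15.91
α = (k/(k−1))·(1 − sum of item variances/total variance) = (5/4)·(1 − 5.91/15.91) = 0.786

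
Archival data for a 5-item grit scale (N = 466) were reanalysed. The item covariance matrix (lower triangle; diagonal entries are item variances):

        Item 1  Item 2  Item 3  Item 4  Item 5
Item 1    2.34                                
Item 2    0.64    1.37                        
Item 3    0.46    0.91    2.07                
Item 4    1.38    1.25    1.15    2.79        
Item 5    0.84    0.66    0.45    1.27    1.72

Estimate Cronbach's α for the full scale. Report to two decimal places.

Cronbach's α = 0.80

Σσᵢ² = 2.34 + 1.37 + 2.07 + 2.79 + 1.72 = 10.29
Σ_{i<j} σ_ij = 9.01
total variance = 10.29 + 2 × 9.01 = 28.31
α = (k/(k−1))·(1 − Σσᵢ²/total variance) = (5/4)·(1 − 10.29/28.31) = 0.80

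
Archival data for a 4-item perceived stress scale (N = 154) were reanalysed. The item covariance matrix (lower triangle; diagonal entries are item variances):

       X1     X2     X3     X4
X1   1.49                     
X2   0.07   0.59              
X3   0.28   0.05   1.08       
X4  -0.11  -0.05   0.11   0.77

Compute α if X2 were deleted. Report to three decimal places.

α = 0.215

Remaining items: X1, X3, X4 (k = 3).
ΣVar(i) = 1.49 + 1.08 + 0.77 = 3.34
total variance = 3.34 + 2 × 0.28 = 3.90
α (item deleted) = (3/2)·(1 − 3.34/3.90) = 0.215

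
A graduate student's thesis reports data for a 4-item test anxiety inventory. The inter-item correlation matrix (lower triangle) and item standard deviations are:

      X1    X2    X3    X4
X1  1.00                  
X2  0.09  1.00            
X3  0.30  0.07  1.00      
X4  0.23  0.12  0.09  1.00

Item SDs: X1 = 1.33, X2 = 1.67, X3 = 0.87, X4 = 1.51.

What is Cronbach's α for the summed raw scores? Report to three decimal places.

α = 0.383

Σσ²ᵢ = 1.33² + 1.67² + 0.87² + 1.51² = 7.5948
Covariances σ_ij = r_ij · s_i · s_j:
  σ(X1,X2) = 0.09 × 1.33 × 1.67 = 0.1999
  σ(X1,X3) = 0.30 × 1.33 × 0.87 = 0.3471
  σ(X1,X4) = 0.23 × 1.33 × 1.51 = 0.4619
  σ(X2,X3) = 0.07 × 1.67 × 0.87 = 0.1017
  σ(X2,X4) = 0.12 × 1.67 × 1.51 = 0.3026
  σ(X3,X4) = 0.09 × 0.87 × 1.51 = 0.1182
σ²_T = Σσ²ᵢ + 2·Σσ_ij = 7.5948 + 2 × 1.5314 = 10.6576
α = (4/3)·(1 − 7.5948/10.6576) = 0.383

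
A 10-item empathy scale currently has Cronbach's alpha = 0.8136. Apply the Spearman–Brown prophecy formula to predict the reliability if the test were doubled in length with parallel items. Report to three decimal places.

predicted reliability = 0.897

Length factor m = 2
α' = m·α / (1 + (m−1)·α)
   = 2 × 0.8136 / (1 + (2 − 1) × 0.8136)
   = 1.6272 / 1.8136 = 0.897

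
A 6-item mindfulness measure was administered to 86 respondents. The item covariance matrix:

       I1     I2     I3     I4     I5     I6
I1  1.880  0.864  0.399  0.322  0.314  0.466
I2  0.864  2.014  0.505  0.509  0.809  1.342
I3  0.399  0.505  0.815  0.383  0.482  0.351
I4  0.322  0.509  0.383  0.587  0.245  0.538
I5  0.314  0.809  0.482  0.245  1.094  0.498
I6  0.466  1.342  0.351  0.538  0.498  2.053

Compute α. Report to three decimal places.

α = 0.786

Σσ²ᵢ = 1.880 + 2.014 + 0.815 + 0.587 + 1.094 + 2.053 = 8.443
Sum of the distinct covariances = 8.027
σ²_total = 8.443 + 2 × 8.027 = 24.497
α = (k/(k−1))·(1 − Σσ²ᵢ/σ²_total) = (6/5)·(1 − 8.443/24.497) = 0.786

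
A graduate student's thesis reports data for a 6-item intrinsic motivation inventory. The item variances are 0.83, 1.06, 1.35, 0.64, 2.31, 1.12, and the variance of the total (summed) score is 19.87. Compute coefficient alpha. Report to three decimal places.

Σσᵢ² = 0.83 + 1.06 + 1.35 + 0.64 + 2.31 + 1.12 = 7.31
α = (k/(k−1))·(1 − Σσᵢ²/total variance) = (6/5)·(1 − 7.31/19.87) = 0.759

α = 0.759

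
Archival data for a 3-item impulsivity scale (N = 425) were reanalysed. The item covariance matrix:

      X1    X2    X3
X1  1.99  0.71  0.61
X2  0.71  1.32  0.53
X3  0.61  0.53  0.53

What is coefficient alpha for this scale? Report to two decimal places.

Σσ²ᵢ = 1.99 + 1.32 + 0.53 = 3.84
Sum of off-diagonal covariances = 1.85
Var(T) = 3.84 + 2 × 1.85 = 7.54
α = (k/(k−1))·(1 − Σσ²ᵢ/Var(T)) = (3/2)·(1 − 3.84/7.54) = 0.74

coefficient alpha = 0.74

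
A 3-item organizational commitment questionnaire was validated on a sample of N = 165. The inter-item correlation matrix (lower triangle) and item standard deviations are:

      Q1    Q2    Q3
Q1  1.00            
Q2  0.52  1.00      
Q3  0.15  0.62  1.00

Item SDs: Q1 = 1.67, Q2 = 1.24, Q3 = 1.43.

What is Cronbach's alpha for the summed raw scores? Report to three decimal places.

Σσ²ᵢ = 1.67² + 1.24² + 1.43² = 6.3714
Covariances σ_ij = r_ij · s_i · s_j:
  σ(Q1,Q2) = 0.52 × 1.67 × 1.24 = 1.0768
  σ(Q1,Q3) = 0.15 × 1.67 × 1.43 = 0.3582
  σ(Q2,Q3) = 0.62 × 1.24 × 1.43 = 1.0994
σ²_T = Σσ²ᵢ + 2·Σσ_ij = 6.3714 + 2 × 2.5344 = 11.4402
α = (3/2)·(1 − 6.3714/11.4402) = 0.665

Cronbach's alpha = 0.665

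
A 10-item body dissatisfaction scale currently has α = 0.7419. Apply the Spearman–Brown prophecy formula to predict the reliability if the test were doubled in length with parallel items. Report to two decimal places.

Length factor m = 2
α' = m·α / (1 + (m−1)·α)
   = 2 × 0.7419 / (1 + (2 − 1) × 0.7419)
   = 1.4838 / 1.7419 = 0.85

predicted reliability = 0.85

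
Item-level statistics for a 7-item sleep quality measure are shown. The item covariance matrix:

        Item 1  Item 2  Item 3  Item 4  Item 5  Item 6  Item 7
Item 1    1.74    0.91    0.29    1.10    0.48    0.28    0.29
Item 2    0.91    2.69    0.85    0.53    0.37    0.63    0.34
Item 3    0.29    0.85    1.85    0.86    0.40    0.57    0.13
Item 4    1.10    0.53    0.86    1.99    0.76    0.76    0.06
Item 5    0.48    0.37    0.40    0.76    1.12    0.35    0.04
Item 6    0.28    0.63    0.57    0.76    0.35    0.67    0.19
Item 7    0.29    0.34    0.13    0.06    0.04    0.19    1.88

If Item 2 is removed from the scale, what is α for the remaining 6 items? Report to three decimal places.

Remaining items: Item 1, Item 3, Item 4, Item 5, Item 6, Item 7 (k = 6).
Σσ²ᵢ = 1.74 + 1.85 + 1.99 + 1.12 + 0.67 + 1.88 = 9.25
total variance = 9.25 + 2 × 6.56 = 22.37
α (item deleted) = (6/5)·(1 − 9.25/22.37) = 0.704

α = 0.704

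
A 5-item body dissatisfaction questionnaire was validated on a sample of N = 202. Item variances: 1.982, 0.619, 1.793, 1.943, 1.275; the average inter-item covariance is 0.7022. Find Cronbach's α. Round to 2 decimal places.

Σσᵢ² = 1.982 + 0.619 + 1.793 + 1.943 + 1.275 = 7.612
Sum of the 10 distinct covariances = 10 × 0.7022 = 7.0220
σ²_total = Σσᵢ² + 2·Σcov = 7.612 + 2 × 7.0220 = 21.6560
α = (5/4)·(1 − 7.612/21.6560) = 0.81

α = 0.81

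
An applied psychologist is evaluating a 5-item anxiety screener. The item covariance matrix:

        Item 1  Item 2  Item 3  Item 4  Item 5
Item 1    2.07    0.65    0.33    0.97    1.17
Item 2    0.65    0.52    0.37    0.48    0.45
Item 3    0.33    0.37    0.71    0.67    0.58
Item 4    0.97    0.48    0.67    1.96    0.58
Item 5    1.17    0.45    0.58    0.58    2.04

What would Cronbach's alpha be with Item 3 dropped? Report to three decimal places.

Cronbach's alpha = 0.755

Remaining items: Item 1, Item 2, Item 4, Item 5 (k = 4).
ΣVar(i) = 2.07 + 0.52 + 1.96 + 2.04 = 6.59
σ²_total = 6.59 + 2 × 4.30 = 15.19
α (item deleted) = (4/3)·(1 − 6.59/15.19) = 0.755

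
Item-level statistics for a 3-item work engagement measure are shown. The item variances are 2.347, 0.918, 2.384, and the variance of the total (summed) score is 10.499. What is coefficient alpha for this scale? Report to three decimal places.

α = 0.693

Σσ²ᵢ = 2.347 + 0.918 + 2.384 = 5.649
α = (k/(k−1))·(1 − Σσ²ᵢ/σ²_total) = (3/2)·(1 − 5.649/10.499) = 0.693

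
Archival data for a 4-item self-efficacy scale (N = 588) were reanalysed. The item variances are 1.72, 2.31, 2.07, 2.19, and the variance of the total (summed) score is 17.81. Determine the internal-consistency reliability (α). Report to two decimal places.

ΣVar(i) = 1.72 + 2.31 + 2.07 + 2.19 = 8.29
α = (k/(k−1))·(1 − ΣVar(i)/total variance) = (4/3)·(1 − 8.29/17.81) = 0.71

α = 0.71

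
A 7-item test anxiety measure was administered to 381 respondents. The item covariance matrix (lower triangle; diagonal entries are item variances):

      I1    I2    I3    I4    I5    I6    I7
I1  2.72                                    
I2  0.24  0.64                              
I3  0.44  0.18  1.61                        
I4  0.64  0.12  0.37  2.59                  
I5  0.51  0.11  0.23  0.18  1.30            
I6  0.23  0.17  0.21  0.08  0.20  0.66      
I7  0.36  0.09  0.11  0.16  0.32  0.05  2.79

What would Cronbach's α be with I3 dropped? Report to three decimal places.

α = 0.471

Remaining items: I1, I2, I4, I5, I6, I7 (k = 6).
Σσᵢ² = 2.72 + 0.64 + 2.59 + 1.30 + 0.66 + 2.79 = 10.70
Var(T) = 10.70 + 2 × 3.46 = 17.62
α (item deleted) = (6/5)·(1 − 10.70/17.62) = 0.471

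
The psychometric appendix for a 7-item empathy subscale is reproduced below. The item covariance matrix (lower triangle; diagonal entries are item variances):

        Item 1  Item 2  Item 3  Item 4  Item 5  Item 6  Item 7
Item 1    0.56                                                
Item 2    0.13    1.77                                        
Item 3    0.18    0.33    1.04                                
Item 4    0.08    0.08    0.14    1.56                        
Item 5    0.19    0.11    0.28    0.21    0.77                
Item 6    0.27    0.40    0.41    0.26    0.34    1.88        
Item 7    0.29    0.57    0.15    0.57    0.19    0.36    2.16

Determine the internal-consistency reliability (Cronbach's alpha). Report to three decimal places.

α = 0.621

Σσ²ᵢ = 0.56 + 1.77 + 1.04 + 1.56 + 0.77 + 1.88 + 2.16 = 9.74
Σ_{i<j} σ_ij = 5.54
Var(T) = 9.74 + 2 × 5.54 = 20.82
α = (k/(k−1))·(1 − Σσ²ᵢ/Var(T)) = (7/6)·(1 − 9.74/20.82) = 0.621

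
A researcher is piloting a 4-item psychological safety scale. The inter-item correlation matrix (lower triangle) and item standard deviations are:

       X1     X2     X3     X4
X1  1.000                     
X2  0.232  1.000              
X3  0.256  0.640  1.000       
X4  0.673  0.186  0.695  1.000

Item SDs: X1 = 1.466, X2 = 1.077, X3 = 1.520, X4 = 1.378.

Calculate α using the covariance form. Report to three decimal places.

α = 0.766

Σσ²ᵢ = 1.466² + 1.077² + 1.520² + 1.378² = 7.5184
Covariances σ_ij = r_ij · s_i · s_j:
  σ(X1,X2) = 0.232 × 1.466 × 1.077 = 0.3663
  σ(X1,X3) = 0.256 × 1.466 × 1.520 = 0.5704
  σ(X1,X4) = 0.673 × 1.466 × 1.378 = 1.3596
  σ(X2,X3) = 0.640 × 1.077 × 1.520 = 1.0477
  σ(X2,X4) = 0.186 × 1.077 × 1.378 = 0.2760
  σ(X3,X4) = 0.695 × 1.520 × 1.378 = 1.4557
σ²_T = Σσ²ᵢ + 2·Σσ_ij = 7.5184 + 2 × 5.0757 = 17.6698
α = (4/3)·(1 − 7.5184/17.6698) = 0.766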